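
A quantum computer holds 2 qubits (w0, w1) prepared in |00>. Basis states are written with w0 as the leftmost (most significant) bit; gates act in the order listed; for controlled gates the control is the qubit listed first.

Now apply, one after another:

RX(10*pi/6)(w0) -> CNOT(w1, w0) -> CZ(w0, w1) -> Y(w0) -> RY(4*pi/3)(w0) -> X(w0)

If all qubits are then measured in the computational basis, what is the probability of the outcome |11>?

Outcome |11> occurs with probability 0.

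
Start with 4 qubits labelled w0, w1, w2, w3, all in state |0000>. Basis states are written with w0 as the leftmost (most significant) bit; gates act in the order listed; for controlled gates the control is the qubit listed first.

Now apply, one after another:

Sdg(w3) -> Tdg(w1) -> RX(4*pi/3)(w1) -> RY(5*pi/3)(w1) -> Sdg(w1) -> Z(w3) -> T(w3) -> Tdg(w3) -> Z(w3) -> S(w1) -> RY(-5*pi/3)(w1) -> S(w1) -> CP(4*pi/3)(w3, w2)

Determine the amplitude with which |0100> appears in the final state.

The final state's coefficient on |0100> equals sqrt(3)/2. Key observation: the block from step 4 through step 11 cancels to the identity and can be dropped.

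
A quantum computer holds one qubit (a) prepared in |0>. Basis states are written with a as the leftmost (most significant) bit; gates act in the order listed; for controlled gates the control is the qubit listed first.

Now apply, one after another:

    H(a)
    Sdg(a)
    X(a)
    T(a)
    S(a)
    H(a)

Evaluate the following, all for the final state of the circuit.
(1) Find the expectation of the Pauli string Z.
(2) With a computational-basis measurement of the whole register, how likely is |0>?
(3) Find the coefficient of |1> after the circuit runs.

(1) The expectation value of Z is -sqrt(2)/2.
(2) A full measurement returns |0> with probability 1/2 - sqrt(2)/4.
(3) The amplitude on |1> is -I/2 - exp(3*I*pi/4)/2.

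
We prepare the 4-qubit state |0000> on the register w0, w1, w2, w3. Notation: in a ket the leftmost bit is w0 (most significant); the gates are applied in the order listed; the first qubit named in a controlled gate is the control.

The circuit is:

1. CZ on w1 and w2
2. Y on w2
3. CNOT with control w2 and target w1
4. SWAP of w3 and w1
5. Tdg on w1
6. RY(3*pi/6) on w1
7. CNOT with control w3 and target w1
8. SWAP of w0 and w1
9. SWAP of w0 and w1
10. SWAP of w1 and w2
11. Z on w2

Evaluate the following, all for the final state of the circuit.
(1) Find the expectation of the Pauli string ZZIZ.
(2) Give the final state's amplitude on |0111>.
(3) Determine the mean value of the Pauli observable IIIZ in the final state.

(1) In the final state, ZZIZ has expectation 1. Key observation: the block from step 8 through step 9 cancels to the identity and can be dropped.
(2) The final state's coefficient on |0111> equals -sqrt(2)*I/2.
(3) The expectation value of IIIZ is -1.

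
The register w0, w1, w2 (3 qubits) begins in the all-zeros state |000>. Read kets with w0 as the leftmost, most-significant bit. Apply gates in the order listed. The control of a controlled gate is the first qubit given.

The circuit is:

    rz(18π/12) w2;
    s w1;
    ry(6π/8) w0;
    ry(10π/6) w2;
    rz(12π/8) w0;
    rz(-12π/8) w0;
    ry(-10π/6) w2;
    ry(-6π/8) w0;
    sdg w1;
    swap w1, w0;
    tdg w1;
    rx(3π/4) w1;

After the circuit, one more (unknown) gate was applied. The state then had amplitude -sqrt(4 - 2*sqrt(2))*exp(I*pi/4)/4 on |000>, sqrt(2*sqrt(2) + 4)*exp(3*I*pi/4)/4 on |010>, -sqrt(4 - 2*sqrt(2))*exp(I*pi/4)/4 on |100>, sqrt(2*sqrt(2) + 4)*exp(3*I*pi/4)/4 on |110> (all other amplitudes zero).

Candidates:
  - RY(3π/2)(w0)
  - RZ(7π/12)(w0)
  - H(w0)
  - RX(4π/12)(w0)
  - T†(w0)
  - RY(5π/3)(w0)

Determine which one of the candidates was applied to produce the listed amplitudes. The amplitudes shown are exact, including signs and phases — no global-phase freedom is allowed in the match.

The unique candidate consistent with the amplitudes is H(w0).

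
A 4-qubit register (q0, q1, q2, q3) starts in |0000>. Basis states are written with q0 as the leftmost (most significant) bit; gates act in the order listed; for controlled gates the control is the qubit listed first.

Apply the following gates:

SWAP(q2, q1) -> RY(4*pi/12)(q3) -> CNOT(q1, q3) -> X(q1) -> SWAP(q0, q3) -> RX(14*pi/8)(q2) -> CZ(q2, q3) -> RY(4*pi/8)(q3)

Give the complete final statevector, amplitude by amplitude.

The final amplitudes are 0 on |0000>, 0 on |0001>, 0 on |0010>, 0 on |0011>, -sqrt(6*sqrt(2) + 12)/8 on |0100>, -sqrt(6*sqrt(2) + 12)/8 on |0101>, -I*sqrt(12 - 6*sqrt(2))/8 on |0110>, -I*sqrt(12 - 6*sqrt(2))/8 on |0111>, 0 on |1000>, 0 on |1001>, 0 on |1010>, 0 on |1011>, -sqrt(2*sqrt(2) + 4)/8 on |1100>, -sqrt(2*sqrt(2) + 4)/8 on |1101>, -I*sqrt(4 - 2*sqrt(2))/8 on |1110>, -I*sqrt(4 - 2*sqrt(2))/8 on |1111>.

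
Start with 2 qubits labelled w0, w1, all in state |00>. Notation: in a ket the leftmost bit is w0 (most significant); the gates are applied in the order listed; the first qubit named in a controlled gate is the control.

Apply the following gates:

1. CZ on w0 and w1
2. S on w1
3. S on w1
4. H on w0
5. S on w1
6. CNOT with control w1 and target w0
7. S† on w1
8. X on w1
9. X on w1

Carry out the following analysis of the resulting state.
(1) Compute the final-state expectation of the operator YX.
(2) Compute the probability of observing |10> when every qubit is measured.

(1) The expectation value of YX is 0.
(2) A full measurement returns |10> with probability 1/2.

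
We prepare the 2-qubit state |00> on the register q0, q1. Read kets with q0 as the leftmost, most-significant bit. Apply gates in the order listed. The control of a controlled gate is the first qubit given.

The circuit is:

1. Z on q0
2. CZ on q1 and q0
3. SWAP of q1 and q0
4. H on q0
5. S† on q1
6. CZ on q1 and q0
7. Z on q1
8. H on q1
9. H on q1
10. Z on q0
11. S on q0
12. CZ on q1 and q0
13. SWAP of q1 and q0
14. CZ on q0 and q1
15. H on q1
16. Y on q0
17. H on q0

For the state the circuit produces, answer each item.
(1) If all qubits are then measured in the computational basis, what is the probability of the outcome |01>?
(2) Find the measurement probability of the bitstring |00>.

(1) The probability of measuring |01> is 1/4.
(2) The probability of measuring |00> is 1/4.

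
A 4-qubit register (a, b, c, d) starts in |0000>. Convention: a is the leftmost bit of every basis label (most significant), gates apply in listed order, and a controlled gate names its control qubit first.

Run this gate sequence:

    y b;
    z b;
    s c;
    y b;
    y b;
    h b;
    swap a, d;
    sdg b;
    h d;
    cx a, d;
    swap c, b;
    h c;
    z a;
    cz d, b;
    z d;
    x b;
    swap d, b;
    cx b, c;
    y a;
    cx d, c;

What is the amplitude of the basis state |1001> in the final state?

|1001> carries amplitude sqrt(2)*(1 - I)/4 in the final state.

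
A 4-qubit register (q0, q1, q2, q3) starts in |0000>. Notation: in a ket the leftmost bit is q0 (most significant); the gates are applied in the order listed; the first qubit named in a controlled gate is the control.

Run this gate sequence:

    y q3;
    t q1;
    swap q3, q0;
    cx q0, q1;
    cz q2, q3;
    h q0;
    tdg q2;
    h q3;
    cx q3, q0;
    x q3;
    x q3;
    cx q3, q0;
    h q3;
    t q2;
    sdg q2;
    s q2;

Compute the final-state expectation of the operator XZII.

In the final state, XZII has expectation 1. Key observation: gates 7-14 undo each other exactly, leaving only the rest of the circuit to track.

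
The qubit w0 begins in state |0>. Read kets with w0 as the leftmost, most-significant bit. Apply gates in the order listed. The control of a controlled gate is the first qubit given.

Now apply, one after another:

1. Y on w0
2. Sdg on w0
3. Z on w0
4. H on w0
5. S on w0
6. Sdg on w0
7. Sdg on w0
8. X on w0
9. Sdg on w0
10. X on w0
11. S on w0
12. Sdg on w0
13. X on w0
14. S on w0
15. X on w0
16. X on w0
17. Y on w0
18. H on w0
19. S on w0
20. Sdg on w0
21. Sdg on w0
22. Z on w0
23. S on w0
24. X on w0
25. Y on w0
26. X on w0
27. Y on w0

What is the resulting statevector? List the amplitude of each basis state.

The final amplitudes are -1/2 - I/2 on |0>, -1/2 + I/2 on |1>. Key observation: the block from step 8 through step 15 cancels to the identity and can be dropped.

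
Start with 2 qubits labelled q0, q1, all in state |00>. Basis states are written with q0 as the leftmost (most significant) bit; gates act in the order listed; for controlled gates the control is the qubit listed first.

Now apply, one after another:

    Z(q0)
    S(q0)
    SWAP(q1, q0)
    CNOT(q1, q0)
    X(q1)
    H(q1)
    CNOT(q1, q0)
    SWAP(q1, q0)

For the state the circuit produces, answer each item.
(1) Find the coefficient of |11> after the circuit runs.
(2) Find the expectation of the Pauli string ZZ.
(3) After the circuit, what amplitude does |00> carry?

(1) |11> carries amplitude -sqrt(2)/2 in the final state.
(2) The observable ZZ averages to 1.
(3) |00> carries amplitude sqrt(2)/2 in the final state.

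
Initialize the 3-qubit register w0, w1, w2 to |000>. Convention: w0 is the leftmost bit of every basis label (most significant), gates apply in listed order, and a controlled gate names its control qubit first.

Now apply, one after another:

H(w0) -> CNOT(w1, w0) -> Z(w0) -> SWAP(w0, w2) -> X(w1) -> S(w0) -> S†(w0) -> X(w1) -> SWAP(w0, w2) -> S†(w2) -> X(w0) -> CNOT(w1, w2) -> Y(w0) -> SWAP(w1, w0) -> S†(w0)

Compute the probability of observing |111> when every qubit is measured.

The probability of measuring |111> is 0. Key observation: gates 4-9 undo each other exactly, leaving only the rest of the circuit to track.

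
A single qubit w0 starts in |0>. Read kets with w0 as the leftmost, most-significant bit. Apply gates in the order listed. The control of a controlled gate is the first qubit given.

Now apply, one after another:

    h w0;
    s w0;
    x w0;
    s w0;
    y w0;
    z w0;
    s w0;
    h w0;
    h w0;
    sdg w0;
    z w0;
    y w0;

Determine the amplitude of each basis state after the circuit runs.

The resulting statevector has amplitude sqrt(2)*I/2 on |0>, sqrt(2)*I/2 on |1>. Key observation: gates 5-12 undo each other exactly, leaving only the rest of the circuit to track.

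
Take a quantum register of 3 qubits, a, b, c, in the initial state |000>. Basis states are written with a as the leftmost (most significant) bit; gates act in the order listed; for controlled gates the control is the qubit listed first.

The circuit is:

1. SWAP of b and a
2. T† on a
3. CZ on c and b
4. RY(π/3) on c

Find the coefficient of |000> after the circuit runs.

The amplitude on |000> is sqrt(3)/2.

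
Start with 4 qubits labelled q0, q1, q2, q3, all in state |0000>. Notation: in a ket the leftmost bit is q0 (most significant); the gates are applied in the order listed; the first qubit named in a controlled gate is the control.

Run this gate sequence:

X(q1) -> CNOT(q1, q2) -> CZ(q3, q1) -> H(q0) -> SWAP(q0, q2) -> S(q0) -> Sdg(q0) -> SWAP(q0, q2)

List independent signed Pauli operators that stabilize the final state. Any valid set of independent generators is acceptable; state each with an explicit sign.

The stabilizer group can be generated by +XIII, -IZII, -IIZI, +IIIZ, among other valid generating sets. Key observation: gates 5-8 undo each other exactly, leaving only the rest of the circuit to track.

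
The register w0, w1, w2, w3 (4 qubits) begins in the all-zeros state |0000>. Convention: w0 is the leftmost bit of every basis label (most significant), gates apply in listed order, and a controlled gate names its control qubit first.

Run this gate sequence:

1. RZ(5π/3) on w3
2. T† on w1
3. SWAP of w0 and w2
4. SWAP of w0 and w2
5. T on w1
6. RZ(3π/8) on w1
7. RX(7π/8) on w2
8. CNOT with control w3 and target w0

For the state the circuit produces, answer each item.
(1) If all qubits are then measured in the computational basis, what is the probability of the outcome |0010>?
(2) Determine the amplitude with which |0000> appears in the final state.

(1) A full measurement returns |0010> with probability sin(7*pi/16)**2.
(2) |0000> carries amplitude exp(47*I*pi/48)*sin(pi/16) in the final state.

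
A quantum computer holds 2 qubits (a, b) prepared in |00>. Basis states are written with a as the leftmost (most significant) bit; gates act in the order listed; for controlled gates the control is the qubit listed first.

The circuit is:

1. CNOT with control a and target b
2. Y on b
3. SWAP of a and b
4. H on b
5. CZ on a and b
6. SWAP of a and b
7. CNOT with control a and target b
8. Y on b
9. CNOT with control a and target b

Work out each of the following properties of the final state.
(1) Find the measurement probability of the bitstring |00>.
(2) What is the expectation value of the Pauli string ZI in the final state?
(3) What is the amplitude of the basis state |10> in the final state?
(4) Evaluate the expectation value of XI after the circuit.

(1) The probability of measuring |00> is 1/2.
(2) In the final state, ZI has expectation 0.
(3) |10> carries amplitude sqrt(2)/2 in the final state.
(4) In the final state, XI has expectation 1.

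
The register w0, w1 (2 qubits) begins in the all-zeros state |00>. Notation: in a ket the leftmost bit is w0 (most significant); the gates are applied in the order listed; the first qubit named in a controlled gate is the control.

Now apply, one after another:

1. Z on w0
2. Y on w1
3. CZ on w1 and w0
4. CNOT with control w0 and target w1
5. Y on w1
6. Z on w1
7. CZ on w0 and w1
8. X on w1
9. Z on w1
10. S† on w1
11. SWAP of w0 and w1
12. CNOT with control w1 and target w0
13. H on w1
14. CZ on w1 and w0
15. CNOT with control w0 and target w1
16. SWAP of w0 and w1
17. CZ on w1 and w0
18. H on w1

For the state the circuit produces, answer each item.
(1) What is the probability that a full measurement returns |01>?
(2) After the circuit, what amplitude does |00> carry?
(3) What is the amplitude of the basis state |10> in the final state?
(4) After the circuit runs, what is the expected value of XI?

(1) The probability of measuring |01> is 1/4.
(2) The final state's coefficient on |00> equals -I/2.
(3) |10> carries amplitude -I/2 in the final state.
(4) The observable XI averages to 1.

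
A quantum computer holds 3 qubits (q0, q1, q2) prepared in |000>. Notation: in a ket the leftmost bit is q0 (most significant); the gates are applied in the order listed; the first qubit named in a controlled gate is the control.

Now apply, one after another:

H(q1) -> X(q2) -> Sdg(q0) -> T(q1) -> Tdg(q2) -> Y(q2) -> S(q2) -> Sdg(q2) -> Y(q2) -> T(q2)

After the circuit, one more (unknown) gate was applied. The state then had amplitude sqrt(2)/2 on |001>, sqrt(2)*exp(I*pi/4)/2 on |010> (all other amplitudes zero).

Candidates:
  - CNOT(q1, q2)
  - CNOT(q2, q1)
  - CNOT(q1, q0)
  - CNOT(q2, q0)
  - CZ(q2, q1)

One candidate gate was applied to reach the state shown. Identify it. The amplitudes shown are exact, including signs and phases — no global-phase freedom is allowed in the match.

The unique candidate consistent with the amplitudes is CNOT(q1, q2).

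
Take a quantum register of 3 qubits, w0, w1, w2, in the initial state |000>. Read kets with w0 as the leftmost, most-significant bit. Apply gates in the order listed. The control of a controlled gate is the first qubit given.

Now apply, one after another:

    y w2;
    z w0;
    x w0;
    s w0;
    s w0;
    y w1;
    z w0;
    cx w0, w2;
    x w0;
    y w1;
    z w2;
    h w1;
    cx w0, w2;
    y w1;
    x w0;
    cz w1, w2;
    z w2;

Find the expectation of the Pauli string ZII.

The expectation value of ZII is -1.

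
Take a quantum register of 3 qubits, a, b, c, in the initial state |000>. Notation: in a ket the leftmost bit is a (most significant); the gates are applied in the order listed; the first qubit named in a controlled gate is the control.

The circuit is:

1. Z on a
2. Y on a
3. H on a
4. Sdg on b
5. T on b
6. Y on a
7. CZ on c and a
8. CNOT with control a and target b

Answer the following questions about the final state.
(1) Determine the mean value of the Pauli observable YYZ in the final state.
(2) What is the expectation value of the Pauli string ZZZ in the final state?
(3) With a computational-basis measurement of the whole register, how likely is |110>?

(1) In the final state, YYZ has expectation -1.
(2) The expectation value of ZZZ is 1.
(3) Outcome |110> occurs with probability 1/2.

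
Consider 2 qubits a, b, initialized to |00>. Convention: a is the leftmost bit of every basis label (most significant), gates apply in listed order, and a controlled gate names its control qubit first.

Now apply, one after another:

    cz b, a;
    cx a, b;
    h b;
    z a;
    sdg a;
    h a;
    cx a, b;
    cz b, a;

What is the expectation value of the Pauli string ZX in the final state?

The observable ZX averages to 1.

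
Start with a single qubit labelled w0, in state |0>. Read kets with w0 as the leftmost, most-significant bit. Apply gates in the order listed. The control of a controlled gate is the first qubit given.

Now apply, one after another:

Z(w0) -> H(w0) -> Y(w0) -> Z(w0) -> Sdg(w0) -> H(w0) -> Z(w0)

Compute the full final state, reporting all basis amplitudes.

The final amplitudes are -1/2 - I/2 on |0>, -1/2 + I/2 on |1>.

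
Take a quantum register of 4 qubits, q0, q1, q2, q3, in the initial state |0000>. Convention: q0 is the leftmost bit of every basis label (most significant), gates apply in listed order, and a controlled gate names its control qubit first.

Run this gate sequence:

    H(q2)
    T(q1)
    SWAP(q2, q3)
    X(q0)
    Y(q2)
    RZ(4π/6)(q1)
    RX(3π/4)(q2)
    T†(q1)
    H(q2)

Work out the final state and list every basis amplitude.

After the circuit, the state carries amplitude -sqrt(sqrt(2) + 2)*exp(2*I*pi/3)/4 + sqrt(2 - sqrt(2))*exp(I*pi/6)/4 on |1000>, -sqrt(sqrt(2) + 2)*exp(2*I*pi/3)/4 + sqrt(2 - sqrt(2))*exp(I*pi/6)/4 on |1001>, -sqrt(sqrt(2) + 2)*exp(2*I*pi/3)/4 - sqrt(2 - sqrt(2))*exp(I*pi/6)/4 on |1010>, -sqrt(sqrt(2) + 2)*exp(2*I*pi/3)/4 - sqrt(2 - sqrt(2))*exp(I*pi/6)/4 on |1011>, and 0 on every other basis state.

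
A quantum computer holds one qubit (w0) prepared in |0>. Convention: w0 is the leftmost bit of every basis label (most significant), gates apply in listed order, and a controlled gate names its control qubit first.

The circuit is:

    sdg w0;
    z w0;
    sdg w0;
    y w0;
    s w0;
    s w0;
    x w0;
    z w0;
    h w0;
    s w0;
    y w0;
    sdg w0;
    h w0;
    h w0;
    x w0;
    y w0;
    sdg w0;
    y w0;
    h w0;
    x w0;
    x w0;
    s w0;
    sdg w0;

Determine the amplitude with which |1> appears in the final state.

|1> carries amplitude -1/2 + I/2 in the final state. Key observation: the block from step 22 through step 23 cancels to the identity and can be dropped.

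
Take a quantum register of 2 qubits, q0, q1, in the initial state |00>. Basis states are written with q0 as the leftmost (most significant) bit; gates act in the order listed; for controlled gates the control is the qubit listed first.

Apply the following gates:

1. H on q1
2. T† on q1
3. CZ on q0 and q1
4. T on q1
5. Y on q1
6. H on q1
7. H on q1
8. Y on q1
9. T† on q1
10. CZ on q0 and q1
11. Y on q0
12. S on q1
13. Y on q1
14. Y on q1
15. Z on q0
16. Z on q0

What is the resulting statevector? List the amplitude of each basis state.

The resulting statevector has amplitude 0 on |00>, 0 on |01>, sqrt(2)*I/2 on |10>, sqrt(2)*exp(3*I*pi/4)/2 on |11>.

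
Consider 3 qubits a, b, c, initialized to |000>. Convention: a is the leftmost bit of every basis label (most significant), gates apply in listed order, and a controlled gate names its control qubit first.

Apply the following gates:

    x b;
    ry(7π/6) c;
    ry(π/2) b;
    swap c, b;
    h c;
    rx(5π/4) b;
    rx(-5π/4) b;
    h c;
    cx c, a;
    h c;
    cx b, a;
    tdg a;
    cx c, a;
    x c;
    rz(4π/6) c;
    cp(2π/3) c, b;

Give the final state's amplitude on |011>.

The amplitude on |011> is -sqrt(6)/8 - sqrt(2)/8. Key observation: gates 5-8 undo each other exactly, leaving only the rest of the circuit to track.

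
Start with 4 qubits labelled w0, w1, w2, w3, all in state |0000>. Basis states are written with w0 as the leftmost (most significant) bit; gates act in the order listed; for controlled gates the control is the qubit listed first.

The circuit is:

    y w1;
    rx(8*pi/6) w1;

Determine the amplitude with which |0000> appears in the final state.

|0000> carries amplitude sqrt(3)/2 in the final state.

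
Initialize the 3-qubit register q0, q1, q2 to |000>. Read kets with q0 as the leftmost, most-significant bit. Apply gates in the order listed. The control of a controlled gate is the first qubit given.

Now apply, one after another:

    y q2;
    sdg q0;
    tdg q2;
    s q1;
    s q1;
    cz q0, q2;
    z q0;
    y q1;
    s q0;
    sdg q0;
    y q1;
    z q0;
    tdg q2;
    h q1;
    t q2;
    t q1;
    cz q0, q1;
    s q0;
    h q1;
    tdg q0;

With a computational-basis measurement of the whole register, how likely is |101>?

The probability of measuring |101> is 0. Key observation: gates 7-12 undo each other exactly, leaving only the rest of the circuit to track.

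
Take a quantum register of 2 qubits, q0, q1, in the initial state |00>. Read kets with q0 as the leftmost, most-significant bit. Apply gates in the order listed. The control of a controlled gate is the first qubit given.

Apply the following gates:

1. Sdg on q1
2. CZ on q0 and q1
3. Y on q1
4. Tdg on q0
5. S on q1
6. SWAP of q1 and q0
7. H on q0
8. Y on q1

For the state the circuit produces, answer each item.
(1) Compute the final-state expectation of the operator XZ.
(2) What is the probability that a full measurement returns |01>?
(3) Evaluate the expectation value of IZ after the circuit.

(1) The expectation value of XZ is 1.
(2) Outcome |01> occurs with probability 1/2.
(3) The observable IZ averages to -1.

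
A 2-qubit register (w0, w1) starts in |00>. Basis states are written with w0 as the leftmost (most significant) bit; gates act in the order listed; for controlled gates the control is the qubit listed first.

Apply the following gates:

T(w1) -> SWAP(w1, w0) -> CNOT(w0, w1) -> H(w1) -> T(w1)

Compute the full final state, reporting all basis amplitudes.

After the circuit, the state carries amplitude sqrt(2)/2 on |00>, sqrt(2)*exp(I*pi/4)/2 on |01>, 0 on |10>, 0 on |11>.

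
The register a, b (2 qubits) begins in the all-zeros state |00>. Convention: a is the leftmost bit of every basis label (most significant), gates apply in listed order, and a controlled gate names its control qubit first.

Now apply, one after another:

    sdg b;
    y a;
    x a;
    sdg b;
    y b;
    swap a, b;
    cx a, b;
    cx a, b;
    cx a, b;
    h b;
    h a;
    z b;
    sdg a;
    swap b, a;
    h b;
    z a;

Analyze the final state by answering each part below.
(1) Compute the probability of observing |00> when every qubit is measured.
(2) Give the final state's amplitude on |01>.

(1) A full measurement returns |00> with probability 1/4.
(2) The amplitude on |01> is sqrt(2)*(-1 + I)/4.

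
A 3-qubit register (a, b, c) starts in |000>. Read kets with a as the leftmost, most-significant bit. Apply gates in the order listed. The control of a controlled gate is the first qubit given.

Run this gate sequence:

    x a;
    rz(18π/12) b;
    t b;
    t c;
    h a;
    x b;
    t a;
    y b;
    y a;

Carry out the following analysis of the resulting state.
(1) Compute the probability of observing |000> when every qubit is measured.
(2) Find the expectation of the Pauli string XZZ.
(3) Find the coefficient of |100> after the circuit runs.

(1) Outcome |000> occurs with probability 1/2.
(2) The observable XZZ averages to sqrt(2)/2.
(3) The final state's coefficient on |100> equals -sqrt(2)*exp(I*pi/4)/2.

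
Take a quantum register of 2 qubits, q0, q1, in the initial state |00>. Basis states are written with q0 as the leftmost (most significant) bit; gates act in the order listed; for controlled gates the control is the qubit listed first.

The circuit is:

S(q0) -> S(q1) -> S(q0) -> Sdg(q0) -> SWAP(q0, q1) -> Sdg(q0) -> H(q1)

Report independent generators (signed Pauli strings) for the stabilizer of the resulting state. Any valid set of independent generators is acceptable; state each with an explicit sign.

The stabilizer group can be generated by +IX, +ZI, among other valid generating sets.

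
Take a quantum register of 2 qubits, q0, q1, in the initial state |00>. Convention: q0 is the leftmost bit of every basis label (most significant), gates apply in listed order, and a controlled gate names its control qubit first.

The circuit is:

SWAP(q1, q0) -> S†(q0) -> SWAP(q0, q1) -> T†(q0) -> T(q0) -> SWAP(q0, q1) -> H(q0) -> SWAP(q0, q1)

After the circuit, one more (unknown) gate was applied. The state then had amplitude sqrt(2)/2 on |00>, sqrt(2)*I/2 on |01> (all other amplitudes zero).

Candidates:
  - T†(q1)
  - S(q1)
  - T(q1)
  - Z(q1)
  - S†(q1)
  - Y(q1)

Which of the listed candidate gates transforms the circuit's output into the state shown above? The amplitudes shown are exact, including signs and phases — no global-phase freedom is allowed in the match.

It was S(q1) that produced the state shown. Key observation: gates 3-6 undo each other exactly, leaving only the rest of the circuit to track.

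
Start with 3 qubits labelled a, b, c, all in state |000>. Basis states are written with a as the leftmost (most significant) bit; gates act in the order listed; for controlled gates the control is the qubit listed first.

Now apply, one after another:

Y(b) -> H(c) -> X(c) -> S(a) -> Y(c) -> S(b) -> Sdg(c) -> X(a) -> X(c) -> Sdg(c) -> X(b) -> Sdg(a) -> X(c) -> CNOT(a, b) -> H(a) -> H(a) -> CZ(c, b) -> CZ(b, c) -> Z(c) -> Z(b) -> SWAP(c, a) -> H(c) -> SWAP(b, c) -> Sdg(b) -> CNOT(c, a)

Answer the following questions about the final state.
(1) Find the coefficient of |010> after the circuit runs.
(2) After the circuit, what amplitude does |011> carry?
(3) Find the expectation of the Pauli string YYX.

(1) The amplitude on |010> is 0.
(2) The amplitude on |011> is -1/2.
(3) In the final state, YYX has expectation 0.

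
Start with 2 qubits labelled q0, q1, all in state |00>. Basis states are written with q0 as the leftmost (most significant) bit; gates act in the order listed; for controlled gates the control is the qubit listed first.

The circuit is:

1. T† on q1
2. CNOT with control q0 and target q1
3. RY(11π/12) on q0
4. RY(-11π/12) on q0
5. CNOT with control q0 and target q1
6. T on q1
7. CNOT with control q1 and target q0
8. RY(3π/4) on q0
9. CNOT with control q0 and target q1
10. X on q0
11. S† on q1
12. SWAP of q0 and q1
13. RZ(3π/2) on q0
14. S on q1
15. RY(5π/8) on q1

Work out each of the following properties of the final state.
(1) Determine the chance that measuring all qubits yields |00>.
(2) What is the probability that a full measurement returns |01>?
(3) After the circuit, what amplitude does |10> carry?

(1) A full measurement returns |00> with probability (2 - sqrt(2))*(sqrt(2 - sqrt(2)) + 2)/16. Key observation: gates 1-6 undo each other exactly, leaving only the rest of the circuit to track.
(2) A full measurement returns |01> with probability (2 - sqrt(2))*(2 - sqrt(2 - sqrt(2)))/16.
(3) |10> carries amplitude sqrt(sqrt(2) + 2)*exp(I*pi/4)*cos(5*pi/16)/2 in the final state.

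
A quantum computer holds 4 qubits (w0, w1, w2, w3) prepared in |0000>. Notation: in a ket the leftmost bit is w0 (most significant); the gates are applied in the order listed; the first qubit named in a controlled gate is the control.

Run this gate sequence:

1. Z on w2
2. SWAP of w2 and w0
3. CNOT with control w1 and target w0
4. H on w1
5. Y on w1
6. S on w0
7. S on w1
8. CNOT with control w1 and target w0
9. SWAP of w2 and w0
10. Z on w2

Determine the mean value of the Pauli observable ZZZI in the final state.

In the final state, ZZZI has expectation 1.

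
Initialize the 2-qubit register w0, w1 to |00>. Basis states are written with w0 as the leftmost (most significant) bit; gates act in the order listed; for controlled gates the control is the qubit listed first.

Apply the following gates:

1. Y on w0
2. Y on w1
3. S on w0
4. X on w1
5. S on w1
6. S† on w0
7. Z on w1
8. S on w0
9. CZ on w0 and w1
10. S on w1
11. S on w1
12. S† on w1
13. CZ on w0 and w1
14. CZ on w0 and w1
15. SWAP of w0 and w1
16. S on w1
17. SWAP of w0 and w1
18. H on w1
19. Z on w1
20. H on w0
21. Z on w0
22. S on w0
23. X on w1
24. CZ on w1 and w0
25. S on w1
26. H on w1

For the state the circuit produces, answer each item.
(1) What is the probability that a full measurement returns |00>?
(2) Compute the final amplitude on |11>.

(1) The probability of measuring |00> is 1/4.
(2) The final state's coefficient on |11> equals sqrt(2)*(-1 - I)/4.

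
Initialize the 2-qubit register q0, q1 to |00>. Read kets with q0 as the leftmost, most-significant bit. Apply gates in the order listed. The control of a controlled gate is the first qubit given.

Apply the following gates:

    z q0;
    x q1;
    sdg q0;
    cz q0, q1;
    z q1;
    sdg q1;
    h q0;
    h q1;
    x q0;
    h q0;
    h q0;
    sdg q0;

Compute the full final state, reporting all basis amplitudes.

The resulting statevector has amplitude I/2 on |00>, -I/2 on |01>, 1/2 on |10>, -1/2 on |11>. Key observation: the block from step 10 through step 11 cancels to the identity and can be dropped.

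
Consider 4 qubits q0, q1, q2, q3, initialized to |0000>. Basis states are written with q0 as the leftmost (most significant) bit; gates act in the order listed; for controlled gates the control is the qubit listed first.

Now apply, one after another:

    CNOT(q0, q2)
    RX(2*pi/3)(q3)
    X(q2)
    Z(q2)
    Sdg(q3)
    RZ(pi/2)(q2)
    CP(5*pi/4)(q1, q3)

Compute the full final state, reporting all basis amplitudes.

The final amplitudes are -exp(I*pi/4)/2 on |0010>, sqrt(3)*exp(I*pi/4)/2 on |0011>, and 0 on every other basis state.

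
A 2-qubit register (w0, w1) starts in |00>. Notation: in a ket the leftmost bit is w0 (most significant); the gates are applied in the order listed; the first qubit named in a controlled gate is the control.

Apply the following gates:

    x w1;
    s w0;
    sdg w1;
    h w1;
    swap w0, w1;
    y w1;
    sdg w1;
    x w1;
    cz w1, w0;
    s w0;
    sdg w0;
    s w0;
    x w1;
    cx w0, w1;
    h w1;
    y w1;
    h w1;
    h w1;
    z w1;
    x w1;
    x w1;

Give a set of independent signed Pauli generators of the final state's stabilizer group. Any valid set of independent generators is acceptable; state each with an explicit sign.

The final state is stabilized by the group generated by +YZ, -ZX; other independent generating sets are equally valid.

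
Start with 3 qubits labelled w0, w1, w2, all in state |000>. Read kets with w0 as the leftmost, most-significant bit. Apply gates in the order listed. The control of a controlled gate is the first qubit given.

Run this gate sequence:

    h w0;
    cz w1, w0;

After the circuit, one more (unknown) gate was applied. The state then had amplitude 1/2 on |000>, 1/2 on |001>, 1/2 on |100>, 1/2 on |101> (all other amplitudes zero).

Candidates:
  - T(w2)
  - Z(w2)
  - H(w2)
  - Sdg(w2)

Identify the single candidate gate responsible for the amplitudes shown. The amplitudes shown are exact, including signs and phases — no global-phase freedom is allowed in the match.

The applied gate was H(w2).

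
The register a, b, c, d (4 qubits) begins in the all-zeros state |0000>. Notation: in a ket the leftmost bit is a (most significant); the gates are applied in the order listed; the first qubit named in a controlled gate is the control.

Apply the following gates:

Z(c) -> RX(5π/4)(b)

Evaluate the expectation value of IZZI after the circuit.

The observable IZZI averages to -sqrt(2)/2.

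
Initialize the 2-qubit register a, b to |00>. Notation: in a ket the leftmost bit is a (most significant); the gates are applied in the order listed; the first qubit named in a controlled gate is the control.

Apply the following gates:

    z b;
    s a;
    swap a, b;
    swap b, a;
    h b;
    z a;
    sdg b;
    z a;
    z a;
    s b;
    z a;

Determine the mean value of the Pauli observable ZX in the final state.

The observable ZX averages to 1. Key observation: steps 6-11 multiply out to the identity, so the circuit reduces to the remaining gates.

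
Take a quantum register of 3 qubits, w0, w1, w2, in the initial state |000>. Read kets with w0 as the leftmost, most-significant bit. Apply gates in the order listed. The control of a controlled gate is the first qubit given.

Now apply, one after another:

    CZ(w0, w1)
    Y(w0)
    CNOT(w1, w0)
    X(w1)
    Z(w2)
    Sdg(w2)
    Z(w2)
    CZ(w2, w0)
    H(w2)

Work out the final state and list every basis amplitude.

After the circuit, the state carries amplitude sqrt(2)*I/2 on |110>, sqrt(2)*I/2 on |111>, and 0 on every other basis state.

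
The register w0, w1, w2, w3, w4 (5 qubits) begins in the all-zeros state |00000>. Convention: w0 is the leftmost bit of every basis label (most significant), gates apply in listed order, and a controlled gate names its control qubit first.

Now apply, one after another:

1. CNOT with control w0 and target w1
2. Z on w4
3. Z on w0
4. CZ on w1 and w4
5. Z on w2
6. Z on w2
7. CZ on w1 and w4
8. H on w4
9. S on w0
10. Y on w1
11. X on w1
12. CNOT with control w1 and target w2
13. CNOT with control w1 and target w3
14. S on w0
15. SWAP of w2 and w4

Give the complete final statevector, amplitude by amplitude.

The final amplitudes are sqrt(2)*I/2 on |00000>, sqrt(2)*I/2 on |00100>, and 0 on every other basis state. Key observation: gates 4-7 undo each other exactly, leaving only the rest of the circuit to track.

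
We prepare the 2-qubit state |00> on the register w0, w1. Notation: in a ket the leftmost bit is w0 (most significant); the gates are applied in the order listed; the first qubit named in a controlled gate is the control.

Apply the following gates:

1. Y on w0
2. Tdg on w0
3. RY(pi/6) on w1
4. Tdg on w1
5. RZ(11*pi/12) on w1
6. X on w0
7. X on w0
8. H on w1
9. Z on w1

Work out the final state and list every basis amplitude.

After the circuit, the state carries amplitude 0 on |00>, 0 on |01>, (-sqrt(3)*I - I - (1 - sqrt(3))*exp(I*pi/6))*exp(7*I*pi/24)/4 on |10>, ((-1 + sqrt(3))*exp(I*pi/6) + I + sqrt(3)*I)*exp(7*I*pi/24)/4 on |11>.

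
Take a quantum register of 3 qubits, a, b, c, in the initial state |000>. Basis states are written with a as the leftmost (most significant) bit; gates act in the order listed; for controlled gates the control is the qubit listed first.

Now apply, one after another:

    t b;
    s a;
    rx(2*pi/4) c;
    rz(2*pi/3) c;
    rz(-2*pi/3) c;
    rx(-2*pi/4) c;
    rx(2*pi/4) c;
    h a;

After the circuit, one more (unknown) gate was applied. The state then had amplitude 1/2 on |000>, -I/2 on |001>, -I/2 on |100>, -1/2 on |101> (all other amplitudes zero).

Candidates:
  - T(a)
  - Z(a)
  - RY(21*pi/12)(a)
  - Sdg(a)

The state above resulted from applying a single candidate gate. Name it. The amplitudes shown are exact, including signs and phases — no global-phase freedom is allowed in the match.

It was Sdg(a) that produced the state shown. Key observation: steps 3-6 multiply out to the identity, so the circuit reduces to the remaining gates.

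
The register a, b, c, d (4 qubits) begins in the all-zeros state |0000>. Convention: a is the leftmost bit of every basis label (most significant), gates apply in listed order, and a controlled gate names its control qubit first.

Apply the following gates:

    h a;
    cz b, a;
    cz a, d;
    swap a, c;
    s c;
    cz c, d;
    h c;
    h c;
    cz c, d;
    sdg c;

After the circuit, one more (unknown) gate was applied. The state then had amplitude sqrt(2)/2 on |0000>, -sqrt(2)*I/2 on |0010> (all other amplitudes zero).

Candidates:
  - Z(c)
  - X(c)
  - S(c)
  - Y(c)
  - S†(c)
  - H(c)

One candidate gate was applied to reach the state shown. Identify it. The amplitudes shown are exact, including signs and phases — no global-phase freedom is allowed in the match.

The applied gate was S†(c). Key observation: gates 5-10 undo each other exactly, leaving only the rest of the circuit to track.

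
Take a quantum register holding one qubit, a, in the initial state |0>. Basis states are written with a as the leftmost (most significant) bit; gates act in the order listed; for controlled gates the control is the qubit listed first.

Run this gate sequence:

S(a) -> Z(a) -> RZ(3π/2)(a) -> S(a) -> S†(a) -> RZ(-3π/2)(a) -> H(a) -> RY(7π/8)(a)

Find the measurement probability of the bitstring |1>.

Outcome |1> occurs with probability sqrt(2 - sqrt(2))/4 + 1/2. Key observation: steps 3-6 multiply out to the identity, so the circuit reduces to the remaining gates.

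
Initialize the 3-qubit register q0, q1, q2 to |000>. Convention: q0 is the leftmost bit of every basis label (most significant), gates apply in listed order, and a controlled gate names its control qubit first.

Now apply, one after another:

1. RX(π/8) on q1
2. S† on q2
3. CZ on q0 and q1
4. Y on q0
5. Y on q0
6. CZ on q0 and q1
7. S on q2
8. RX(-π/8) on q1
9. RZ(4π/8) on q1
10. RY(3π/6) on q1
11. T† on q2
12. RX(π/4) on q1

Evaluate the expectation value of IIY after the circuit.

The expectation value of IIY is 0. Key observation: steps 1-8 multiply out to the identity, so the circuit reduces to the remaining gates.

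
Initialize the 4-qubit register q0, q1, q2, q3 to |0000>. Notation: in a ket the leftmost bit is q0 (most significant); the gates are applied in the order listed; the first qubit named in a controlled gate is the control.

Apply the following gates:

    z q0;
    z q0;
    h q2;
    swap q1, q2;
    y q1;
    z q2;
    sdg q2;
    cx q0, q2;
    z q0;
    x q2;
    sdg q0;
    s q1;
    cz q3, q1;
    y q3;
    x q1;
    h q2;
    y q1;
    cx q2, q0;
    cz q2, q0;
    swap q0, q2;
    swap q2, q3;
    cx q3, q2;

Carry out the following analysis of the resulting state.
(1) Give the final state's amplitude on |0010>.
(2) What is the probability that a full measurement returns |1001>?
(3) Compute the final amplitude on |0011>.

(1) The final state's coefficient on |0010> equals -I/2.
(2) The probability of measuring |1001> is 1/4.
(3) The final state's coefficient on |0011> equals 0.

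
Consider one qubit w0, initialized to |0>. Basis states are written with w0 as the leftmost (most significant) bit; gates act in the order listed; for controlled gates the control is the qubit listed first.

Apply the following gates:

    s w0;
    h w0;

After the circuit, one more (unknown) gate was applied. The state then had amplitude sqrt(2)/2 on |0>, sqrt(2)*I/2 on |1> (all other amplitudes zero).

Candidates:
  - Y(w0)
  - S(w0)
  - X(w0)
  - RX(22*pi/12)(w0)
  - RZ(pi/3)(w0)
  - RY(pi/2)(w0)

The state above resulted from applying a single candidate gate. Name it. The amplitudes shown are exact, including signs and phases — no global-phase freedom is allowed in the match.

The unique candidate consistent with the amplitudes is S(w0).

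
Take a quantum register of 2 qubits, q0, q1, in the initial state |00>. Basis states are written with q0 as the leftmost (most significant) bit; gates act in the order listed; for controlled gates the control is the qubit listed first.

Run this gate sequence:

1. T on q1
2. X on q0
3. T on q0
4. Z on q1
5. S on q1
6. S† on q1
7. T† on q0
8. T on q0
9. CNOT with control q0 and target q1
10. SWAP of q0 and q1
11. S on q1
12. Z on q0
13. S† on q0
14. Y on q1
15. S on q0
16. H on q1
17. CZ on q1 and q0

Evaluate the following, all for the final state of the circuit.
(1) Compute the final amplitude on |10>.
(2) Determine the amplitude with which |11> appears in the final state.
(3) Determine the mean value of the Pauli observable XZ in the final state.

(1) The amplitude on |10> is -sqrt(2)*exp(I*pi/4)/2.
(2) The amplitude on |11> is sqrt(2)*exp(I*pi/4)/2.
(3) In the final state, XZ has expectation 0.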